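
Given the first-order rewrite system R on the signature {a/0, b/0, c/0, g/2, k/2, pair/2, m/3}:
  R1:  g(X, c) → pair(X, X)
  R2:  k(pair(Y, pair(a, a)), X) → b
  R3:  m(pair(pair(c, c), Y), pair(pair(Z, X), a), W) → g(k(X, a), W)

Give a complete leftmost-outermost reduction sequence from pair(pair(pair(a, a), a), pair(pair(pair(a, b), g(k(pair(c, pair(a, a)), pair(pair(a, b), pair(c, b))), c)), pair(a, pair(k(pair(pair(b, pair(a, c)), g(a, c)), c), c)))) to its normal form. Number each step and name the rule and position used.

1. pair(pair(pair(a, a), a), pair(pair(pair(a, b), g(k(pair(c, pair(a, a)), pair(pair(a, b), pair(c, b))), c)), pair(a, pair(k(pair(pair(b, pair(a, c)), g(a, c)), c), c))))  →  pair(pair(pair(a, a), a), pair(pair(pair(a, b), pair(k(pair(c, pair(a, a)), pair(pair(a, b), pair(c, b))), k(pair(c, pair(a, a)), pair(pair(a, b), pair(c, b))))), pair(a, pair(k(pair(pair(b, pair(a, c)), g(a, c)), c), c))))   [R1 at 2.1.2]
2. pair(pair(pair(a, a), a), pair(pair(pair(a, b), pair(k(pair(c, pair(a, a)), pair(pair(a, b), pair(c, b))), k(pair(c, pair(a, a)), pair(pair(a, b), pair(c, b))))), pair(a, pair(k(pair(pair(b, pair(a, c)), g(a, c)), c), c))))  →  pair(pair(pair(a, a), a), pair(pair(pair(a, b), pair(b, k(pair(c, pair(a, a)), pair(pair(a, b), pair(c, b))))), pair(a, pair(k(pair(pair(b, pair(a, c)), g(a, c)), c), c))))   [R2 at 2.1.2.1]
3. pair(pair(pair(a, a), a), pair(pair(pair(a, b), pair(b, k(pair(c, pair(a, a)), pair(pair(a, b), pair(c, b))))), pair(a, pair(k(pair(pair(b, pair(a, c)), g(a, c)), c), c))))  →  pair(pair(pair(a, a), a), pair(pair(pair(a, b), pair(b, b)), pair(a, pair(k(pair(pair(b, pair(a, c)), g(a, c)), c), c))))   [R2 at 2.1.2.2]
4. pair(pair(pair(a, a), a), pair(pair(pair(a, b), pair(b, b)), pair(a, pair(k(pair(pair(b, pair(a, c)), g(a, c)), c), c))))  →  pair(pair(pair(a, a), a), pair(pair(pair(a, b), pair(b, b)), pair(a, pair(k(pair(pair(b, pair(a, c)), pair(a, a)), c), c))))   [R1 at 2.2.2.1.1.2]
5. pair(pair(pair(a, a), a), pair(pair(pair(a, b), pair(b, b)), pair(a, pair(k(pair(pair(b, pair(a, c)), pair(a, a)), c), c))))  →  pair(pair(pair(a, a), a), pair(pair(pair(a, b), pair(b, b)), pair(a, pair(b, c))))   [R2 at 2.2.2.1]

pair(pair(pair(a, a), a), pair(pair(pair(a, b), pair(b, b)), pair(a, pair(b, c))))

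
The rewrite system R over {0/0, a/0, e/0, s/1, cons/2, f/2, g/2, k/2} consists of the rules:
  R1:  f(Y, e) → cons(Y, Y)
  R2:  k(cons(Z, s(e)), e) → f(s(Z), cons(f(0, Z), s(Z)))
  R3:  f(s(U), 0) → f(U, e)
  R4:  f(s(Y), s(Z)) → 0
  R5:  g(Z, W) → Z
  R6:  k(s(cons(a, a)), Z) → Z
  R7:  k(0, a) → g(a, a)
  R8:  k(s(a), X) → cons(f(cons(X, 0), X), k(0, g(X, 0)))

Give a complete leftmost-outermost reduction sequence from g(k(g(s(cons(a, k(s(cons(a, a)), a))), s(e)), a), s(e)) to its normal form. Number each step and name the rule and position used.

a

1. g(k(g(s(cons(a, k(s(cons(a, a)), a))), s(e)), a), s(e))  →  k(g(s(cons(a, k(s(cons(a, a)), a))), s(e)), a)   [R5 at ε]
2. k(g(s(cons(a, k(s(cons(a, a)), a))), s(e)), a)  →  k(s(cons(a, k(s(cons(a, a)), a))), a)   [R5 at 1]
3. k(s(cons(a, k(s(cons(a, a)), a))), a)  →  k(s(cons(a, a)), a)   [R6 at 1.1.2]
4. k(s(cons(a, a)), a)  →  a   [R6 at ε]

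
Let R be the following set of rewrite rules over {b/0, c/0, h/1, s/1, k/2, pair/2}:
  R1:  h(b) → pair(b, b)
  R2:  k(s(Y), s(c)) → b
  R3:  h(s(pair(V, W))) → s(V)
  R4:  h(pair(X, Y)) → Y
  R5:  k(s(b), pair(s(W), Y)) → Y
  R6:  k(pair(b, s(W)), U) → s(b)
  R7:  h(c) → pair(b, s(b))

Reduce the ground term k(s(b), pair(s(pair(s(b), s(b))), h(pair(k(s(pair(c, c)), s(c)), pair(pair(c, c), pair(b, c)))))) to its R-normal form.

pair(pair(c, c), pair(b, c))

1. k(s(b), pair(s(pair(s(b), s(b))), h(pair(k(s(pair(c, c)), s(c)), pair(pair(c, c), pair(b, c))))))  →  h(pair(k(s(pair(c, c)), s(c)), pair(pair(c, c), pair(b, c))))   [R5 at ε]
2. h(pair(k(s(pair(c, c)), s(c)), pair(pair(c, c), pair(b, c))))  →  pair(pair(c, c), pair(b, c))   [R4 at ε]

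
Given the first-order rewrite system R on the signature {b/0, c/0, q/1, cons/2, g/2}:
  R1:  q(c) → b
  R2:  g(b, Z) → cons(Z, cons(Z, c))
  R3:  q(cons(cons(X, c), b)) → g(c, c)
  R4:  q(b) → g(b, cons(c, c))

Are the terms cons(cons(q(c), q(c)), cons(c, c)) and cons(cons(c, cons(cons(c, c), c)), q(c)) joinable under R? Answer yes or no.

no — NF(t₁) = cons(cons(b, b), cons(c, c)), NF(t₂) = cons(cons(c, cons(cons(c, c), c)), b)

Reduce t₁ = cons(cons(q(c), q(c)), cons(c, c)):
1. cons(cons(q(c), q(c)), cons(c, c))  →  cons(cons(b, q(c)), cons(c, c))   [R1 at 1.1]
2. cons(cons(b, q(c)), cons(c, c))  →  cons(cons(b, b), cons(c, c))   [R1 at 1.2]

Reduce t₂ = cons(cons(c, cons(cons(c, c), c)), q(c)):
1. cons(cons(c, cons(cons(c, c), c)), q(c))  →  cons(cons(c, cons(cons(c, c), c)), b)   [R1 at 2]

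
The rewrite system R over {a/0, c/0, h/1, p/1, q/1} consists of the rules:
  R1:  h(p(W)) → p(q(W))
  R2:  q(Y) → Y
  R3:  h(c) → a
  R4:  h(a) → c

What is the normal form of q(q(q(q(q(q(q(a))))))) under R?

1. q(q(q(q(q(q(q(a)))))))  →  q(q(q(q(q(q(a))))))   [R2 at ε]
2. q(q(q(q(q(q(a))))))  →  q(q(q(q(q(a)))))   [R2 at ε]
3. q(q(q(q(q(a)))))  →  q(q(q(q(a))))   [R2 at ε]
4. q(q(q(q(a))))  →  q(q(q(a)))   [R2 at ε]
5. q(q(q(a)))  →  q(q(a))   [R2 at ε]
6. q(q(a))  →  q(a)   [R2 at ε]
7. q(a)  →  a   [R2 at ε]

a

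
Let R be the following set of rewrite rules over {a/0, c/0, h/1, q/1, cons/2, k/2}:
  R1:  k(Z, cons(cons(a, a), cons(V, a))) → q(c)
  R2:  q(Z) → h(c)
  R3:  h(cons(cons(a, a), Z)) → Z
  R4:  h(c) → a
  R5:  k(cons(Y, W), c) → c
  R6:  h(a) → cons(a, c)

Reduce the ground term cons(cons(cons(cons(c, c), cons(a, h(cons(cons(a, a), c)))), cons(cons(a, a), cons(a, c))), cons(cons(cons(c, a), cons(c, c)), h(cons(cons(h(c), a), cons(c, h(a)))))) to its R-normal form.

cons(cons(cons(cons(c, c), cons(a, c)), cons(cons(a, a), cons(a, c))), cons(cons(cons(c, a), cons(c, c)), cons(c, cons(a, c))))

1. cons(cons(cons(cons(c, c), cons(a, h(cons(cons(a, a), c)))), cons(cons(a, a), cons(a, c))), cons(cons(cons(c, a), cons(c, c)), h(cons(cons(h(c), a), cons(c, h(a))))))  →  cons(cons(cons(cons(c, c), cons(a, c)), cons(cons(a, a), cons(a, c))), cons(cons(cons(c, a), cons(c, c)), h(cons(cons(h(c), a), cons(c, h(a))))))   [R3 at 1.1.2.2]
2. cons(cons(cons(cons(c, c), cons(a, c)), cons(cons(a, a), cons(a, c))), cons(cons(cons(c, a), cons(c, c)), h(cons(cons(h(c), a), cons(c, h(a))))))  →  cons(cons(cons(cons(c, c), cons(a, c)), cons(cons(a, a), cons(a, c))), cons(cons(cons(c, a), cons(c, c)), h(cons(cons(a, a), cons(c, h(a))))))   [R4 at 2.2.1.1.1]
3. cons(cons(cons(cons(c, c), cons(a, c)), cons(cons(a, a), cons(a, c))), cons(cons(cons(c, a), cons(c, c)), h(cons(cons(a, a), cons(c, h(a))))))  →  cons(cons(cons(cons(c, c), cons(a, c)), cons(cons(a, a), cons(a, c))), cons(cons(cons(c, a), cons(c, c)), cons(c, h(a))))   [R3 at 2.2]
4. cons(cons(cons(cons(c, c), cons(a, c)), cons(cons(a, a), cons(a, c))), cons(cons(cons(c, a), cons(c, c)), cons(c, h(a))))  →  cons(cons(cons(cons(c, c), cons(a, c)), cons(cons(a, a), cons(a, c))), cons(cons(cons(c, a), cons(c, c)), cons(c, cons(a, c))))   [R6 at 2.2.2]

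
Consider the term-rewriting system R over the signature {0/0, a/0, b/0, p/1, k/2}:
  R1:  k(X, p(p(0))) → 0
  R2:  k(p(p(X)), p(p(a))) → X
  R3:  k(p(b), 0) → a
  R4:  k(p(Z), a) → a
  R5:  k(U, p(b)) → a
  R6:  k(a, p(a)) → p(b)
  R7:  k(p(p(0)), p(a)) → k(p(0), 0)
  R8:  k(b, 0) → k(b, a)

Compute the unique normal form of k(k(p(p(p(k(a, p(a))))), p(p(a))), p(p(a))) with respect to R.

1. k(k(p(p(p(k(a, p(a))))), p(p(a))), p(p(a)))  →  k(p(k(a, p(a))), p(p(a)))   [R2 at 1]
2. k(p(k(a, p(a))), p(p(a)))  →  k(p(p(b)), p(p(a)))   [R6 at 1.1]
3. k(p(p(b)), p(p(a)))  →  b   [R2 at ε]

b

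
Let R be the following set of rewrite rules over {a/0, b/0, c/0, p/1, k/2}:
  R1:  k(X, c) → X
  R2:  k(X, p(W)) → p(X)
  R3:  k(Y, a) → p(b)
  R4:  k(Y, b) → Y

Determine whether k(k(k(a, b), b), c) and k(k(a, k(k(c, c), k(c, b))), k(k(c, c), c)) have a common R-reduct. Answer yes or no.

Reduce t₁ = k(k(k(a, b), b), c):
1. k(k(k(a, b), b), c)  →  k(k(a, b), b)   [R1 at ε]
2. k(k(a, b), b)  →  k(a, b)   [R4 at ε]
3. k(a, b)  →  a   [R4 at ε]

Reduce t₂ = k(k(a, k(k(c, c), k(c, b))), k(k(c, c), c)):
1. k(k(a, k(k(c, c), k(c, b))), k(k(c, c), c))  →  k(k(a, k(c, k(c, b))), k(k(c, c), c))   [R1 at 1.2.1]
2. k(k(a, k(c, k(c, b))), k(k(c, c), c))  →  k(k(a, k(c, c)), k(k(c, c), c))   [R4 at 1.2.2]
3. k(k(a, k(c, c)), k(k(c, c), c))  →  k(k(a, c), k(k(c, c), c))   [R1 at 1.2]
4. k(k(a, c), k(k(c, c), c))  →  k(a, k(k(c, c), c))   [R1 at 1]
5. k(a, k(k(c, c), c))  →  k(a, k(c, c))   [R1 at 2]
6. k(a, k(c, c))  →  k(a, c)   [R1 at 2]
7. k(a, c)  →  a   [R1 at ε]

yes — NF(t₁) = a, NF(t₂) = a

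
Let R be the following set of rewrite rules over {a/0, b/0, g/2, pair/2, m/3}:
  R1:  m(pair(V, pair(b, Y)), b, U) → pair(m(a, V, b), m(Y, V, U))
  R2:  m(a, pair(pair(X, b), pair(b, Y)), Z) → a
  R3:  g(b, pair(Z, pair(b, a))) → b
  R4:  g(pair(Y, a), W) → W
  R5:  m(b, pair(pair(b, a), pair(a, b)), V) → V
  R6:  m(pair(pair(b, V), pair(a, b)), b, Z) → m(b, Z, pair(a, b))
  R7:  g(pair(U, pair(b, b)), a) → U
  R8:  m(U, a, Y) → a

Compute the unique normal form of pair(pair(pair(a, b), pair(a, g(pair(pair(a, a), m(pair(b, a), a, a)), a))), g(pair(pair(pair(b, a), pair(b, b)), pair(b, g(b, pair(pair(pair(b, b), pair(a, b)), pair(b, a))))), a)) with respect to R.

pair(pair(pair(a, b), pair(a, a)), pair(pair(b, a), pair(b, b)))

1. pair(pair(pair(a, b), pair(a, g(pair(pair(a, a), m(pair(b, a), a, a)), a))), g(pair(pair(pair(b, a), pair(b, b)), pair(b, g(b, pair(pair(pair(b, b), pair(a, b)), pair(b, a))))), a))  →  pair(pair(pair(a, b), pair(a, g(pair(pair(a, a), a), a))), g(pair(pair(pair(b, a), pair(b, b)), pair(b, g(b, pair(pair(pair(b, b), pair(a, b)), pair(b, a))))), a))   [R8 at 1.2.2.1.2]
2. pair(pair(pair(a, b), pair(a, g(pair(pair(a, a), a), a))), g(pair(pair(pair(b, a), pair(b, b)), pair(b, g(b, pair(pair(pair(b, b), pair(a, b)), pair(b, a))))), a))  →  pair(pair(pair(a, b), pair(a, a)), g(pair(pair(pair(b, a), pair(b, b)), pair(b, g(b, pair(pair(pair(b, b), pair(a, b)), pair(b, a))))), a))   [R4 at 1.2.2]
3. pair(pair(pair(a, b), pair(a, a)), g(pair(pair(pair(b, a), pair(b, b)), pair(b, g(b, pair(pair(pair(b, b), pair(a, b)), pair(b, a))))), a))  →  pair(pair(pair(a, b), pair(a, a)), g(pair(pair(pair(b, a), pair(b, b)), pair(b, b)), a))   [R3 at 2.1.2.2]
4. pair(pair(pair(a, b), pair(a, a)), g(pair(pair(pair(b, a), pair(b, b)), pair(b, b)), a))  →  pair(pair(pair(a, b), pair(a, a)), pair(pair(b, a), pair(b, b)))   [R7 at 2]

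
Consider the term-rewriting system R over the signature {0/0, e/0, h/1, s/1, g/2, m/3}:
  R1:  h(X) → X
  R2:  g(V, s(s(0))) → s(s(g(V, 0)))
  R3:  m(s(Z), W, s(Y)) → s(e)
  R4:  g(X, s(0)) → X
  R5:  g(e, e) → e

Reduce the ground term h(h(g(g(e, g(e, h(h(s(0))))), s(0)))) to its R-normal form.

e

1. h(h(g(g(e, g(e, h(h(s(0))))), s(0))))  →  h(g(g(e, g(e, h(h(s(0))))), s(0)))   [R1 at ε]
2. h(g(g(e, g(e, h(h(s(0))))), s(0)))  →  g(g(e, g(e, h(h(s(0))))), s(0))   [R1 at ε]
3. g(g(e, g(e, h(h(s(0))))), s(0))  →  g(e, g(e, h(h(s(0)))))   [R4 at ε]
4. g(e, g(e, h(h(s(0)))))  →  g(e, g(e, h(s(0))))   [R1 at 2.2]
5. g(e, g(e, h(s(0))))  →  g(e, g(e, s(0)))   [R1 at 2.2]
6. g(e, g(e, s(0)))  →  g(e, e)   [R4 at 2]
7. g(e, e)  →  e   [R5 at ε]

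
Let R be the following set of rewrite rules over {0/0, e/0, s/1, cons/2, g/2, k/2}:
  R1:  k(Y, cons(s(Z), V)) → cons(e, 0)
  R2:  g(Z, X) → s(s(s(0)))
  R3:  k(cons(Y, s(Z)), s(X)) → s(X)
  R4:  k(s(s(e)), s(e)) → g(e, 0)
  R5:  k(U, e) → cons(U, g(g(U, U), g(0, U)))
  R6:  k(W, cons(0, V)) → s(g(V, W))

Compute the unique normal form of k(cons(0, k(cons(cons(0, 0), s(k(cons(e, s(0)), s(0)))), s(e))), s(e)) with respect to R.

1. k(cons(0, k(cons(cons(0, 0), s(k(cons(e, s(0)), s(0)))), s(e))), s(e))  →  k(cons(0, s(e)), s(e))   [R3 at 1.2]
2. k(cons(0, s(e)), s(e))  →  s(e)   [R3 at ε]

s(e)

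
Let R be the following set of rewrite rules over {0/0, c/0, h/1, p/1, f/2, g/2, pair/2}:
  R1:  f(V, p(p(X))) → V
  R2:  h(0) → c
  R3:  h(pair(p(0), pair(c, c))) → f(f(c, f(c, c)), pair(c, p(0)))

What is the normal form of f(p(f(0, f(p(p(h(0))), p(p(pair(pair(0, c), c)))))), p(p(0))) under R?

p(0)

1. f(p(f(0, f(p(p(h(0))), p(p(pair(pair(0, c), c)))))), p(p(0)))  →  p(f(0, f(p(p(h(0))), p(p(pair(pair(0, c), c))))))   [R1 at ε]
2. p(f(0, f(p(p(h(0))), p(p(pair(pair(0, c), c))))))  →  p(f(0, p(p(h(0)))))   [R1 at 1.2]
3. p(f(0, p(p(h(0)))))  →  p(0)   [R1 at 1]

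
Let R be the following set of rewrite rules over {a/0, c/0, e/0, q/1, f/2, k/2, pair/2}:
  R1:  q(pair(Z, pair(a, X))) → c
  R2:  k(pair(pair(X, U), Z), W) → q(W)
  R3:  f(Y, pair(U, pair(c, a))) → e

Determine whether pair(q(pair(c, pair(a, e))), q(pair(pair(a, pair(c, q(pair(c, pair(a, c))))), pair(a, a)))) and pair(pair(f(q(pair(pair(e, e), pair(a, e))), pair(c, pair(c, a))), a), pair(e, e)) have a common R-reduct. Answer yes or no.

no — NF(t₁) = pair(c, c), NF(t₂) = pair(pair(e, a), pair(e, e))

Reduce t₁ = pair(q(pair(c, pair(a, e))), q(pair(pair(a, pair(c, q(pair(c, pair(a, c))))), pair(a, a)))):
1. pair(q(pair(c, pair(a, e))), q(pair(pair(a, pair(c, q(pair(c, pair(a, c))))), pair(a, a))))  →  pair(c, q(pair(pair(a, pair(c, q(pair(c, pair(a, c))))), pair(a, a))))   [R1 at 1]
2. pair(c, q(pair(pair(a, pair(c, q(pair(c, pair(a, c))))), pair(a, a))))  →  pair(c, c)   [R1 at 2]

Reduce t₂ = pair(pair(f(q(pair(pair(e, e), pair(a, e))), pair(c, pair(c, a))), a), pair(e, e)):
1. pair(pair(f(q(pair(pair(e, e), pair(a, e))), pair(c, pair(c, a))), a), pair(e, e))  →  pair(pair(e, a), pair(e, e))   [R3 at 1.1]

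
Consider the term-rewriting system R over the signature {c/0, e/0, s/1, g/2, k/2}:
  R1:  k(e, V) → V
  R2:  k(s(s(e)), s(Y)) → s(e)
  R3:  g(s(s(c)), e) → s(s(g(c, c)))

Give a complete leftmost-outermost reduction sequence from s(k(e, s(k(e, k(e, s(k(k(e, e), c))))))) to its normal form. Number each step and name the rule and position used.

s(s(s(c)))

1. s(k(e, s(k(e, k(e, s(k(k(e, e), c)))))))  →  s(s(k(e, k(e, s(k(k(e, e), c))))))   [R1 at 1]
2. s(s(k(e, k(e, s(k(k(e, e), c))))))  →  s(s(k(e, s(k(k(e, e), c)))))   [R1 at 1.1]
3. s(s(k(e, s(k(k(e, e), c)))))  →  s(s(s(k(k(e, e), c))))   [R1 at 1.1]
4. s(s(s(k(k(e, e), c))))  →  s(s(s(k(e, c))))   [R1 at 1.1.1.1]
5. s(s(s(k(e, c))))  →  s(s(s(c)))   [R1 at 1.1.1]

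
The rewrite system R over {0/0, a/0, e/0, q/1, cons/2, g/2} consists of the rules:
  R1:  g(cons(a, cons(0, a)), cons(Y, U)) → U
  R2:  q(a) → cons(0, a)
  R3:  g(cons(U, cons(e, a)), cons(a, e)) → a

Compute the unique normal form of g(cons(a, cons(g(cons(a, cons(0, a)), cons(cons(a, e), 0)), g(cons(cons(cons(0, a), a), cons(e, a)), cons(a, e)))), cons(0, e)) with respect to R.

e

1. g(cons(a, cons(g(cons(a, cons(0, a)), cons(cons(a, e), 0)), g(cons(cons(cons(0, a), a), cons(e, a)), cons(a, e)))), cons(0, e))  →  g(cons(a, cons(0, g(cons(cons(cons(0, a), a), cons(e, a)), cons(a, e)))), cons(0, e))   [R1 at 1.2.1]
2. g(cons(a, cons(0, g(cons(cons(cons(0, a), a), cons(e, a)), cons(a, e)))), cons(0, e))  →  g(cons(a, cons(0, a)), cons(0, e))   [R3 at 1.2.2]
3. g(cons(a, cons(0, a)), cons(0, e))  →  e   [R1 at ε]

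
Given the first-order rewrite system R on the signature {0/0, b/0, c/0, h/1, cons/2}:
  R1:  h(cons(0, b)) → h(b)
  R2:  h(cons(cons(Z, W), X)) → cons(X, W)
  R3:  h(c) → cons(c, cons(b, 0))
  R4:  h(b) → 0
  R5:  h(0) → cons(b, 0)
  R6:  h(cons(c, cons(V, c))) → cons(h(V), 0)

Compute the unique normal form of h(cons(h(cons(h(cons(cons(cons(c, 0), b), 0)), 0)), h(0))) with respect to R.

cons(cons(b, 0), b)

1. h(cons(h(cons(h(cons(cons(cons(c, 0), b), 0)), 0)), h(0)))  →  h(cons(h(cons(cons(0, b), 0)), h(0)))   [R2 at 1.1.1.1]
2. h(cons(h(cons(cons(0, b), 0)), h(0)))  →  h(cons(cons(0, b), h(0)))   [R2 at 1.1]
3. h(cons(cons(0, b), h(0)))  →  cons(h(0), b)   [R2 at ε]
4. cons(h(0), b)  →  cons(cons(b, 0), b)   [R5 at 1]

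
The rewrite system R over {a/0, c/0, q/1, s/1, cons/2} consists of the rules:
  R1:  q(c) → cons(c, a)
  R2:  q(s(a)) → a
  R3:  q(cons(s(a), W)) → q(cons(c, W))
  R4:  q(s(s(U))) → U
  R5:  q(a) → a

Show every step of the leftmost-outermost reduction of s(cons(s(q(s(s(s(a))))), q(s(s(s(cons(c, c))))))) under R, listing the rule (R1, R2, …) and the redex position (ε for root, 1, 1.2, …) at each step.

1. s(cons(s(q(s(s(s(a))))), q(s(s(s(cons(c, c)))))))  →  s(cons(s(s(a)), q(s(s(s(cons(c, c)))))))   [R4 at 1.1.1]
2. s(cons(s(s(a)), q(s(s(s(cons(c, c)))))))  →  s(cons(s(s(a)), s(cons(c, c))))   [R4 at 1.2]

s(cons(s(s(a)), s(cons(c, c))))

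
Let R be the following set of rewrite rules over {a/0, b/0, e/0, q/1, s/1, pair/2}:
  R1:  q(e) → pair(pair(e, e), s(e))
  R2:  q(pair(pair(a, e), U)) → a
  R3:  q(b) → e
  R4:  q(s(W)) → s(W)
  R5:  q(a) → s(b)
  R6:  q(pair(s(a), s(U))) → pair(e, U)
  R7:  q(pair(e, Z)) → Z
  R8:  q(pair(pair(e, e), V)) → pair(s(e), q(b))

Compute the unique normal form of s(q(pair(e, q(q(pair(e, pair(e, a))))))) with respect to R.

1. s(q(pair(e, q(q(pair(e, pair(e, a)))))))  →  s(q(q(pair(e, pair(e, a)))))   [R7 at 1]
2. s(q(q(pair(e, pair(e, a)))))  →  s(q(pair(e, a)))   [R7 at 1.1]
3. s(q(pair(e, a)))  →  s(a)   [R7 at 1]

s(a)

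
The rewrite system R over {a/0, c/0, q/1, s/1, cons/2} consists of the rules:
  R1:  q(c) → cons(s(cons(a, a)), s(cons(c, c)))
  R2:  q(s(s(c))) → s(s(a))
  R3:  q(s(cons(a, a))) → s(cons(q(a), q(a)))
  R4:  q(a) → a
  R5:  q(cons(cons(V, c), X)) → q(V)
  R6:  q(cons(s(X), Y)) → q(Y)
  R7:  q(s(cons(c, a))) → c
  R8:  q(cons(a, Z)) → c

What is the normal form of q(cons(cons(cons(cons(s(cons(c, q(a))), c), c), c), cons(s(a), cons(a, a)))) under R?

1. q(cons(cons(cons(cons(s(cons(c, q(a))), c), c), c), cons(s(a), cons(a, a))))  →  q(cons(cons(s(cons(c, q(a))), c), c))   [R5 at ε]
2. q(cons(cons(s(cons(c, q(a))), c), c))  →  q(s(cons(c, q(a))))   [R5 at ε]
3. q(s(cons(c, q(a))))  →  q(s(cons(c, a)))   [R4 at 1.1.2]
4. q(s(cons(c, a)))  →  c   [R7 at ε]

c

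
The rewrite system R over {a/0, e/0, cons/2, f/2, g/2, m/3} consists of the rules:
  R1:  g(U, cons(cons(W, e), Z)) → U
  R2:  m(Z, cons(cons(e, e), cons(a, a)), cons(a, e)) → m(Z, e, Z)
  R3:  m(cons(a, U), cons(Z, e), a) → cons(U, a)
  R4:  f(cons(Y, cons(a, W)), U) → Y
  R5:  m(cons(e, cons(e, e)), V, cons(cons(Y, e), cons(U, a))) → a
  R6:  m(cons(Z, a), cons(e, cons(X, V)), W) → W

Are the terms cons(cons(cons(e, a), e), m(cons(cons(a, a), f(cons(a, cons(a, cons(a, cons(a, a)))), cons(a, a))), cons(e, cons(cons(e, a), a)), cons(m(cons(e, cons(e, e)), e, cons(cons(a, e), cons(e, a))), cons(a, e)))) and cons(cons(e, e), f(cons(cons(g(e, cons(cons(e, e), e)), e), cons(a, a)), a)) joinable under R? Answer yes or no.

Reduce t₁ = cons(cons(cons(e, a), e), m(cons(cons(a, a), f(cons(a, cons(a, cons(a, cons(a, a)))), cons(a, a))), cons(e, cons(cons(e, a), a)), cons(m(cons(e, cons(e, e)), e, cons(cons(a, e), cons(e, a))), cons(a, e)))):
1. cons(cons(cons(e, a), e), m(cons(cons(a, a), f(cons(a, cons(a, cons(a, cons(a, a)))), cons(a, a))), cons(e, cons(cons(e, a), a)), cons(m(cons(e, cons(e, e)), e, cons(cons(a, e), cons(e, a))), cons(a, e))))  →  cons(cons(cons(e, a), e), m(cons(cons(a, a), a), cons(e, cons(cons(e, a), a)), cons(m(cons(e, cons(e, e)), e, cons(cons(a, e), cons(e, a))), cons(a, e))))   [R4 at 2.1.2]
2. cons(cons(cons(e, a), e), m(cons(cons(a, a), a), cons(e, cons(cons(e, a), a)), cons(m(cons(e, cons(e, e)), e, cons(cons(a, e), cons(e, a))), cons(a, e))))  →  cons(cons(cons(e, a), e), cons(m(cons(e, cons(e, e)), e, cons(cons(a, e), cons(e, a))), cons(a, e)))   [R6 at 2]
3. cons(cons(cons(e, a), e), cons(m(cons(e, cons(e, e)), e, cons(cons(a, e), cons(e, a))), cons(a, e)))  →  cons(cons(cons(e, a), e), cons(a, cons(a, e)))   [R5 at 2.1]

Reduce t₂ = cons(cons(e, e), f(cons(cons(g(e, cons(cons(e, e), e)), e), cons(a, a)), a)):
1. cons(cons(e, e), f(cons(cons(g(e, cons(cons(e, e), e)), e), cons(a, a)), a))  →  cons(cons(e, e), cons(g(e, cons(cons(e, e), e)), e))   [R4 at 2]
2. cons(cons(e, e), cons(g(e, cons(cons(e, e), e)), e))  →  cons(cons(e, e), cons(e, e))   [R1 at 2.1]

no — NF(t₁) = cons(cons(cons(e, a), e), cons(a, cons(a, e))), NF(t₂) = cons(cons(e, e), cons(e, e))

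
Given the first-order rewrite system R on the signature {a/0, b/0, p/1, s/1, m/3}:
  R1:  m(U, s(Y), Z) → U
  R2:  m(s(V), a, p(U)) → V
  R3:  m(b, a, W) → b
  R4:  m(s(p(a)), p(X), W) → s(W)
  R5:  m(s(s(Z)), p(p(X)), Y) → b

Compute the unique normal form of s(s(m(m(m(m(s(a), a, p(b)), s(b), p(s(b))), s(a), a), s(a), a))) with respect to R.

s(s(a))

1. s(s(m(m(m(m(s(a), a, p(b)), s(b), p(s(b))), s(a), a), s(a), a)))  →  s(s(m(m(m(s(a), a, p(b)), s(b), p(s(b))), s(a), a)))   [R1 at 1.1]
2. s(s(m(m(m(s(a), a, p(b)), s(b), p(s(b))), s(a), a)))  →  s(s(m(m(s(a), a, p(b)), s(b), p(s(b)))))   [R1 at 1.1]
3. s(s(m(m(s(a), a, p(b)), s(b), p(s(b)))))  →  s(s(m(s(a), a, p(b))))   [R1 at 1.1]
4. s(s(m(s(a), a, p(b))))  →  s(s(a))   [R2 at 1.1]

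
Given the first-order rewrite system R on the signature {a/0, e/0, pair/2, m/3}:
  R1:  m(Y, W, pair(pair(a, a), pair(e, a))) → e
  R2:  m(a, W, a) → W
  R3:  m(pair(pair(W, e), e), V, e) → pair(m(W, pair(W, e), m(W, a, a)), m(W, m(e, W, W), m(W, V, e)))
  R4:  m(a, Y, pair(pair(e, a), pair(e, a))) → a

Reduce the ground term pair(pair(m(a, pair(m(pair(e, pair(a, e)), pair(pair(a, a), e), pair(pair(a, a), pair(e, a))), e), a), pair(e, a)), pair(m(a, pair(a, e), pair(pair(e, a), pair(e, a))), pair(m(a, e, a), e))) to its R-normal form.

pair(pair(pair(e, e), pair(e, a)), pair(a, pair(e, e)))

1. pair(pair(m(a, pair(m(pair(e, pair(a, e)), pair(pair(a, a), e), pair(pair(a, a), pair(e, a))), e), a), pair(e, a)), pair(m(a, pair(a, e), pair(pair(e, a), pair(e, a))), pair(m(a, e, a), e)))  →  pair(pair(pair(m(pair(e, pair(a, e)), pair(pair(a, a), e), pair(pair(a, a), pair(e, a))), e), pair(e, a)), pair(m(a, pair(a, e), pair(pair(e, a), pair(e, a))), pair(m(a, e, a), e)))   [R2 at 1.1]
2. pair(pair(pair(m(pair(e, pair(a, e)), pair(pair(a, a), e), pair(pair(a, a), pair(e, a))), e), pair(e, a)), pair(m(a, pair(a, e), pair(pair(e, a), pair(e, a))), pair(m(a, e, a), e)))  →  pair(pair(pair(e, e), pair(e, a)), pair(m(a, pair(a, e), pair(pair(e, a), pair(e, a))), pair(m(a, e, a), e)))   [R1 at 1.1.1]
3. pair(pair(pair(e, e), pair(e, a)), pair(m(a, pair(a, e), pair(pair(e, a), pair(e, a))), pair(m(a, e, a), e)))  →  pair(pair(pair(e, e), pair(e, a)), pair(a, pair(m(a, e, a), e)))   [R4 at 2.1]
4. pair(pair(pair(e, e), pair(e, a)), pair(a, pair(m(a, e, a), e)))  →  pair(pair(pair(e, e), pair(e, a)), pair(a, pair(e, e)))   [R2 at 2.2.1]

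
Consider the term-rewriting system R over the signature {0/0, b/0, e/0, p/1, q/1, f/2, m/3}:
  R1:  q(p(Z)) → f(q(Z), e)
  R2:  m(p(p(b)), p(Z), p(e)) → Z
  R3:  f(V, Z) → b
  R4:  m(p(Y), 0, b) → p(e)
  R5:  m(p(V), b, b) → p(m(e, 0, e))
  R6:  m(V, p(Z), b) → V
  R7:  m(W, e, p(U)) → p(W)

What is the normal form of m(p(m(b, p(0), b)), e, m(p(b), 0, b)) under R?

1. m(p(m(b, p(0), b)), e, m(p(b), 0, b))  →  m(p(b), e, m(p(b), 0, b))   [R6 at 1.1]
2. m(p(b), e, m(p(b), 0, b))  →  m(p(b), e, p(e))   [R4 at 3]
3. m(p(b), e, p(e))  →  p(p(b))   [R7 at ε]

p(p(b))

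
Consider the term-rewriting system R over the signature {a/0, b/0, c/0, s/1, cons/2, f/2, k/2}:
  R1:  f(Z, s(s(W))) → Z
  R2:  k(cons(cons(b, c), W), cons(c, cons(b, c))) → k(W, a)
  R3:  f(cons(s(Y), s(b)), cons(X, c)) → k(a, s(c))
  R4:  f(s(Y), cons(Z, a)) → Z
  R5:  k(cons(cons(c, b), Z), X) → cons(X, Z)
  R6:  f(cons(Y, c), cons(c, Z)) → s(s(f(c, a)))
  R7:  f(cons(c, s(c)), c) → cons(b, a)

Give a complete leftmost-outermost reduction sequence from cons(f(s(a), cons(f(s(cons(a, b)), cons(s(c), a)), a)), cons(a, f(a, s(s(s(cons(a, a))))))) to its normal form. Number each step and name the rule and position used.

1. cons(f(s(a), cons(f(s(cons(a, b)), cons(s(c), a)), a)), cons(a, f(a, s(s(s(cons(a, a)))))))  →  cons(f(s(cons(a, b)), cons(s(c), a)), cons(a, f(a, s(s(s(cons(a, a)))))))   [R4 at 1]
2. cons(f(s(cons(a, b)), cons(s(c), a)), cons(a, f(a, s(s(s(cons(a, a)))))))  →  cons(s(c), cons(a, f(a, s(s(s(cons(a, a)))))))   [R4 at 1]
3. cons(s(c), cons(a, f(a, s(s(s(cons(a, a)))))))  →  cons(s(c), cons(a, a))   [R1 at 2.2]

cons(s(c), cons(a, a))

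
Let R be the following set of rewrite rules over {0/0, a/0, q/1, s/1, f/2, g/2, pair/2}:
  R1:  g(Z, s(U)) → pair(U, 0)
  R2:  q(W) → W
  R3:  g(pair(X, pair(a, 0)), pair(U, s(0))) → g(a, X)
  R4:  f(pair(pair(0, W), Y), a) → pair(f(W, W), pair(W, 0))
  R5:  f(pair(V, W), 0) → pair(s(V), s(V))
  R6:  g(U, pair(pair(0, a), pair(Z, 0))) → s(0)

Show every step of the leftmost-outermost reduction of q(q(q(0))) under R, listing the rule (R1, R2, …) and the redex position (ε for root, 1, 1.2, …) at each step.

1. q(q(q(0)))  →  q(q(0))   [R2 at ε]
2. q(q(0))  →  q(0)   [R2 at ε]
3. q(0)  →  0   [R2 at ε]

0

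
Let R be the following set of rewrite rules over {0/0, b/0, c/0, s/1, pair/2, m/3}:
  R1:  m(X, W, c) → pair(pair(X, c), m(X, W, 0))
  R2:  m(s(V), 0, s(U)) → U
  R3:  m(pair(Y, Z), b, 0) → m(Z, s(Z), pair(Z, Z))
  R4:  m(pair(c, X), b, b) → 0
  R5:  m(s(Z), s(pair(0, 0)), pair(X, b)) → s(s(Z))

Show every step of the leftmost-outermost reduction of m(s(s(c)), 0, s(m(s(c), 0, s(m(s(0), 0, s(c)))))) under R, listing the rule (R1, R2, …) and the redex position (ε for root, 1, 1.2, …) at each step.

1. m(s(s(c)), 0, s(m(s(c), 0, s(m(s(0), 0, s(c))))))  →  m(s(c), 0, s(m(s(0), 0, s(c))))   [R2 at ε]
2. m(s(c), 0, s(m(s(0), 0, s(c))))  →  m(s(0), 0, s(c))   [R2 at ε]
3. m(s(0), 0, s(c))  →  c   [R2 at ε]

c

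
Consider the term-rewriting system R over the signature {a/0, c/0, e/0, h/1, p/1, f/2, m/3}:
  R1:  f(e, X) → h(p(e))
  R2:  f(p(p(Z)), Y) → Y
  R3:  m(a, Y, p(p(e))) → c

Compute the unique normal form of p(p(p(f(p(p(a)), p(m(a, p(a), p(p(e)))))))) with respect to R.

1. p(p(p(f(p(p(a)), p(m(a, p(a), p(p(e))))))))  →  p(p(p(p(m(a, p(a), p(p(e)))))))   [R2 at 1.1.1]
2. p(p(p(p(m(a, p(a), p(p(e)))))))  →  p(p(p(p(c))))   [R3 at 1.1.1.1]

p(p(p(p(c))))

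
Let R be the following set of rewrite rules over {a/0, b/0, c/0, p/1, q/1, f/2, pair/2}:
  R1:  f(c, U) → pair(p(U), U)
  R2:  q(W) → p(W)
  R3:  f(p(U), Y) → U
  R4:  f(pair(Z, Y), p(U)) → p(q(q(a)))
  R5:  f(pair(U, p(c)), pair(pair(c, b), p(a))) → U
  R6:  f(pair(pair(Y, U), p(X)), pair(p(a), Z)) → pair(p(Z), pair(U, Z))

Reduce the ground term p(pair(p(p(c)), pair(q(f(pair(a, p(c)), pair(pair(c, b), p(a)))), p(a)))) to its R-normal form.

p(pair(p(p(c)), pair(p(a), p(a))))

1. p(pair(p(p(c)), pair(q(f(pair(a, p(c)), pair(pair(c, b), p(a)))), p(a))))  →  p(pair(p(p(c)), pair(p(f(pair(a, p(c)), pair(pair(c, b), p(a)))), p(a))))   [R2 at 1.2.1]
2. p(pair(p(p(c)), pair(p(f(pair(a, p(c)), pair(pair(c, b), p(a)))), p(a))))  →  p(pair(p(p(c)), pair(p(a), p(a))))   [R5 at 1.2.1.1]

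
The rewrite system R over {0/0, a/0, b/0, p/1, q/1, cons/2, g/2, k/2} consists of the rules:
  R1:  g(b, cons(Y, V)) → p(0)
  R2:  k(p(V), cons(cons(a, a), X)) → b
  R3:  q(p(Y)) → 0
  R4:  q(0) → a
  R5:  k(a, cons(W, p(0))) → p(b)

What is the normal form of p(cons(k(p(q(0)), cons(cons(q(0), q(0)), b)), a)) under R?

p(cons(b, a))

1. p(cons(k(p(q(0)), cons(cons(q(0), q(0)), b)), a))  →  p(cons(k(p(a), cons(cons(q(0), q(0)), b)), a))   [R4 at 1.1.1.1]
2. p(cons(k(p(a), cons(cons(q(0), q(0)), b)), a))  →  p(cons(k(p(a), cons(cons(a, q(0)), b)), a))   [R4 at 1.1.2.1.1]
3. p(cons(k(p(a), cons(cons(a, q(0)), b)), a))  →  p(cons(k(p(a), cons(cons(a, a), b)), a))   [R4 at 1.1.2.1.2]
4. p(cons(k(p(a), cons(cons(a, a), b)), a))  →  p(cons(b, a))   [R2 at 1.1]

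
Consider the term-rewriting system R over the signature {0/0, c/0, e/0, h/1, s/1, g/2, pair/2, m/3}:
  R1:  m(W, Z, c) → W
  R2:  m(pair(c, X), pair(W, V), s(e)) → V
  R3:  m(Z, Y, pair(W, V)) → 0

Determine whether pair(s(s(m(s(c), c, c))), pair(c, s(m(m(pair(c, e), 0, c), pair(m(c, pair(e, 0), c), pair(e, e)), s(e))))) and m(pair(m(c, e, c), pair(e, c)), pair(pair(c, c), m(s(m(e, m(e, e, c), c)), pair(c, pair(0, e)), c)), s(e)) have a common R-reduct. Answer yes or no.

Reduce t₁ = pair(s(s(m(s(c), c, c))), pair(c, s(m(m(pair(c, e), 0, c), pair(m(c, pair(e, 0), c), pair(e, e)), s(e))))):
1. pair(s(s(m(s(c), c, c))), pair(c, s(m(m(pair(c, e), 0, c), pair(m(c, pair(e, 0), c), pair(e, e)), s(e)))))  →  pair(s(s(s(c))), pair(c, s(m(m(pair(c, e), 0, c), pair(m(c, pair(e, 0), c), pair(e, e)), s(e)))))   [R1 at 1.1.1]
2. pair(s(s(s(c))), pair(c, s(m(m(pair(c, e), 0, c), pair(m(c, pair(e, 0), c), pair(e, e)), s(e)))))  →  pair(s(s(s(c))), pair(c, s(m(pair(c, e), pair(m(c, pair(e, 0), c), pair(e, e)), s(e)))))   [R1 at 2.2.1.1]
3. pair(s(s(s(c))), pair(c, s(m(pair(c, e), pair(m(c, pair(e, 0), c), pair(e, e)), s(e)))))  →  pair(s(s(s(c))), pair(c, s(pair(e, e))))   [R2 at 2.2.1]

Reduce t₂ = m(pair(m(c, e, c), pair(e, c)), pair(pair(c, c), m(s(m(e, m(e, e, c), c)), pair(c, pair(0, e)), c)), s(e)):
1. m(pair(m(c, e, c), pair(e, c)), pair(pair(c, c), m(s(m(e, m(e, e, c), c)), pair(c, pair(0, e)), c)), s(e))  →  m(pair(c, pair(e, c)), pair(pair(c, c), m(s(m(e, m(e, e, c), c)), pair(c, pair(0, e)), c)), s(e))   [R1 at 1.1]
2. m(pair(c, pair(e, c)), pair(pair(c, c), m(s(m(e, m(e, e, c), c)), pair(c, pair(0, e)), c)), s(e))  →  m(s(m(e, m(e, e, c), c)), pair(c, pair(0, e)), c)   [R2 at ε]
3. m(s(m(e, m(e, e, c), c)), pair(c, pair(0, e)), c)  →  s(m(e, m(e, e, c), c))   [R1 at ε]
4. s(m(e, m(e, e, c), c))  →  s(e)   [R1 at 1]

no — NF(t₁) = pair(s(s(s(c))), pair(c, s(pair(e, e)))), NF(t₂) = s(e)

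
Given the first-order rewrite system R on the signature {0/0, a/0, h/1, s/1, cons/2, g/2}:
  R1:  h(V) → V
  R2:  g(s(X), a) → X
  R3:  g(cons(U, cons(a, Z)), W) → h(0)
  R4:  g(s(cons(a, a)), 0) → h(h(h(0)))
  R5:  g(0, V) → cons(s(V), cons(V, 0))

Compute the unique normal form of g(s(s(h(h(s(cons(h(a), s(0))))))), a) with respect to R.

s(s(cons(a, s(0))))

1. g(s(s(h(h(s(cons(h(a), s(0))))))), a)  →  s(h(h(s(cons(h(a), s(0))))))   [R2 at ε]
2. s(h(h(s(cons(h(a), s(0))))))  →  s(h(s(cons(h(a), s(0)))))   [R1 at 1]
3. s(h(s(cons(h(a), s(0)))))  →  s(s(cons(h(a), s(0))))   [R1 at 1]
4. s(s(cons(h(a), s(0))))  →  s(s(cons(a, s(0))))   [R1 at 1.1.1]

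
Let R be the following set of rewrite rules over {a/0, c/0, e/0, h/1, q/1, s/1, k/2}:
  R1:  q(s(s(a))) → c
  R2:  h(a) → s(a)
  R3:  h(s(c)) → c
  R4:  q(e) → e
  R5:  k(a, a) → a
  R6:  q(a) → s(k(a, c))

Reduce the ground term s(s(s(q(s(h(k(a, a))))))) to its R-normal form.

1. s(s(s(q(s(h(k(a, a)))))))  →  s(s(s(q(s(h(a))))))   [R5 at 1.1.1.1.1.1]
2. s(s(s(q(s(h(a))))))  →  s(s(s(q(s(s(a))))))   [R2 at 1.1.1.1.1]
3. s(s(s(q(s(s(a))))))  →  s(s(s(c)))   [R1 at 1.1.1]

s(s(s(c)))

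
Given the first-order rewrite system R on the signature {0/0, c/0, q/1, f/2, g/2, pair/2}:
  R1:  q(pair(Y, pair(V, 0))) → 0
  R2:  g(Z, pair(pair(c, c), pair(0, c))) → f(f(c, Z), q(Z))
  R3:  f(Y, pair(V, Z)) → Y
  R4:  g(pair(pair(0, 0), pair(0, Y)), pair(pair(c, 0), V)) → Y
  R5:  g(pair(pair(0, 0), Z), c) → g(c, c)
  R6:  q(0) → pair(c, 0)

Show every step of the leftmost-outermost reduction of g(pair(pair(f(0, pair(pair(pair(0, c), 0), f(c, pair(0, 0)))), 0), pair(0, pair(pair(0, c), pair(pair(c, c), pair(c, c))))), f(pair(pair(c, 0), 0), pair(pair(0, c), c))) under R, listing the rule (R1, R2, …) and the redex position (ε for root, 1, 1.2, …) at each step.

1. g(pair(pair(f(0, pair(pair(pair(0, c), 0), f(c, pair(0, 0)))), 0), pair(0, pair(pair(0, c), pair(pair(c, c), pair(c, c))))), f(pair(pair(c, 0), 0), pair(pair(0, c), c)))  →  g(pair(pair(0, 0), pair(0, pair(pair(0, c), pair(pair(c, c), pair(c, c))))), f(pair(pair(c, 0), 0), pair(pair(0, c), c)))   [R3 at 1.1.1]
2. g(pair(pair(0, 0), pair(0, pair(pair(0, c), pair(pair(c, c), pair(c, c))))), f(pair(pair(c, 0), 0), pair(pair(0, c), c)))  →  g(pair(pair(0, 0), pair(0, pair(pair(0, c), pair(pair(c, c), pair(c, c))))), pair(pair(c, 0), 0))   [R3 at 2]
3. g(pair(pair(0, 0), pair(0, pair(pair(0, c), pair(pair(c, c), pair(c, c))))), pair(pair(c, 0), 0))  →  pair(pair(0, c), pair(pair(c, c), pair(c, c)))   [R4 at ε]

pair(pair(0, c), pair(pair(c, c), pair(c, c)))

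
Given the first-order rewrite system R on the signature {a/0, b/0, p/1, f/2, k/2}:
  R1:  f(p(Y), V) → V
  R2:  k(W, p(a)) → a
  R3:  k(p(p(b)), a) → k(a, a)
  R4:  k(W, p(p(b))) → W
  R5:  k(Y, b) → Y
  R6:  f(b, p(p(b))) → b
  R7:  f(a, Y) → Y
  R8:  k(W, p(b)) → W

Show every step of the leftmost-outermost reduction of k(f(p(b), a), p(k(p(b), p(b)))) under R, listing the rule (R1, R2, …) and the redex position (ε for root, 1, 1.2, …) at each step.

a

1. k(f(p(b), a), p(k(p(b), p(b))))  →  k(a, p(k(p(b), p(b))))   [R1 at 1]
2. k(a, p(k(p(b), p(b))))  →  k(a, p(p(b)))   [R8 at 2.1]
3. k(a, p(p(b)))  →  a   [R4 at ε]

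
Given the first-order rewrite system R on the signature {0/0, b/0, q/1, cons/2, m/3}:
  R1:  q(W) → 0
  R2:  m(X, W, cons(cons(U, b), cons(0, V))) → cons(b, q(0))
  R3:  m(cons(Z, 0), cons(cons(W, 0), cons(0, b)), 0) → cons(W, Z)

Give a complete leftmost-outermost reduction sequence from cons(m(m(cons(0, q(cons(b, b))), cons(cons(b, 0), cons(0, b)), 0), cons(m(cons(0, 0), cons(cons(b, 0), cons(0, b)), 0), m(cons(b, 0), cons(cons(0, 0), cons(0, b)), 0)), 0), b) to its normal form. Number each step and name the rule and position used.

1. cons(m(m(cons(0, q(cons(b, b))), cons(cons(b, 0), cons(0, b)), 0), cons(m(cons(0, 0), cons(cons(b, 0), cons(0, b)), 0), m(cons(b, 0), cons(cons(0, 0), cons(0, b)), 0)), 0), b)  →  cons(m(m(cons(0, 0), cons(cons(b, 0), cons(0, b)), 0), cons(m(cons(0, 0), cons(cons(b, 0), cons(0, b)), 0), m(cons(b, 0), cons(cons(0, 0), cons(0, b)), 0)), 0), b)   [R1 at 1.1.1.2]
2. cons(m(m(cons(0, 0), cons(cons(b, 0), cons(0, b)), 0), cons(m(cons(0, 0), cons(cons(b, 0), cons(0, b)), 0), m(cons(b, 0), cons(cons(0, 0), cons(0, b)), 0)), 0), b)  →  cons(m(cons(b, 0), cons(m(cons(0, 0), cons(cons(b, 0), cons(0, b)), 0), m(cons(b, 0), cons(cons(0, 0), cons(0, b)), 0)), 0), b)   [R3 at 1.1]
3. cons(m(cons(b, 0), cons(m(cons(0, 0), cons(cons(b, 0), cons(0, b)), 0), m(cons(b, 0), cons(cons(0, 0), cons(0, b)), 0)), 0), b)  →  cons(m(cons(b, 0), cons(cons(b, 0), m(cons(b, 0), cons(cons(0, 0), cons(0, b)), 0)), 0), b)   [R3 at 1.2.1]
4. cons(m(cons(b, 0), cons(cons(b, 0), m(cons(b, 0), cons(cons(0, 0), cons(0, b)), 0)), 0), b)  →  cons(m(cons(b, 0), cons(cons(b, 0), cons(0, b)), 0), b)   [R3 at 1.2.2]
5. cons(m(cons(b, 0), cons(cons(b, 0), cons(0, b)), 0), b)  →  cons(cons(b, b), b)   [R3 at 1]

cons(cons(b, b), b)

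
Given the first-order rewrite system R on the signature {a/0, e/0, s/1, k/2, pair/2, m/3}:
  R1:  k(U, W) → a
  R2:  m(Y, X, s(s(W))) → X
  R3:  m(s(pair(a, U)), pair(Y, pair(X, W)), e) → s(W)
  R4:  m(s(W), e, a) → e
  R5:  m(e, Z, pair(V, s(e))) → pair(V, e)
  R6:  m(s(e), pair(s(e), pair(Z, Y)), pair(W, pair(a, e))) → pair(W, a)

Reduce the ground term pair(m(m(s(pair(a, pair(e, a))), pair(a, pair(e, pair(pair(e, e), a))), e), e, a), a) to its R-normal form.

pair(e, a)

1. pair(m(m(s(pair(a, pair(e, a))), pair(a, pair(e, pair(pair(e, e), a))), e), e, a), a)  →  pair(m(s(pair(pair(e, e), a)), e, a), a)   [R3 at 1.1]
2. pair(m(s(pair(pair(e, e), a)), e, a), a)  →  pair(e, a)   [R4 at 1]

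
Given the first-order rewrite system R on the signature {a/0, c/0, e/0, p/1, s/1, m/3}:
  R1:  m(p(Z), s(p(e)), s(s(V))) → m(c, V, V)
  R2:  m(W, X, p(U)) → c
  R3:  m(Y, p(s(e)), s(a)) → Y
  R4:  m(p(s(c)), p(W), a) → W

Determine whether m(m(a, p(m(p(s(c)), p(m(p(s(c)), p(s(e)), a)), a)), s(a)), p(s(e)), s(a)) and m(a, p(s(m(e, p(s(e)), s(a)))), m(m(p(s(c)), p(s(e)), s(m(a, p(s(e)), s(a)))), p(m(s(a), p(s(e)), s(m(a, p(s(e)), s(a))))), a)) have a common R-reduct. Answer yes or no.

Reduce t₁ = m(m(a, p(m(p(s(c)), p(m(p(s(c)), p(s(e)), a)), a)), s(a)), p(s(e)), s(a)):
1. m(m(a, p(m(p(s(c)), p(m(p(s(c)), p(s(e)), a)), a)), s(a)), p(s(e)), s(a))  →  m(a, p(m(p(s(c)), p(m(p(s(c)), p(s(e)), a)), a)), s(a))   [R3 at ε]
2. m(a, p(m(p(s(c)), p(m(p(s(c)), p(s(e)), a)), a)), s(a))  →  m(a, p(m(p(s(c)), p(s(e)), a)), s(a))   [R4 at 2.1]
3. m(a, p(m(p(s(c)), p(s(e)), a)), s(a))  →  m(a, p(s(e)), s(a))   [R4 at 2.1]
4. m(a, p(s(e)), s(a))  →  a   [R3 at ε]

Reduce t₂ = m(a, p(s(m(e, p(s(e)), s(a)))), m(m(p(s(c)), p(s(e)), s(m(a, p(s(e)), s(a)))), p(m(s(a), p(s(e)), s(m(a, p(s(e)), s(a))))), a)):
1. m(a, p(s(m(e, p(s(e)), s(a)))), m(m(p(s(c)), p(s(e)), s(m(a, p(s(e)), s(a)))), p(m(s(a), p(s(e)), s(m(a, p(s(e)), s(a))))), a))  →  m(a, p(s(e)), m(m(p(s(c)), p(s(e)), s(m(a, p(s(e)), s(a)))), p(m(s(a), p(s(e)), s(m(a, p(s(e)), s(a))))), a))   [R3 at 2.1.1]
2. m(a, p(s(e)), m(m(p(s(c)), p(s(e)), s(m(a, p(s(e)), s(a)))), p(m(s(a), p(s(e)), s(m(a, p(s(e)), s(a))))), a))  →  m(a, p(s(e)), m(m(p(s(c)), p(s(e)), s(a)), p(m(s(a), p(s(e)), s(m(a, p(s(e)), s(a))))), a))   [R3 at 3.1.3.1]
3. m(a, p(s(e)), m(m(p(s(c)), p(s(e)), s(a)), p(m(s(a), p(s(e)), s(m(a, p(s(e)), s(a))))), a))  →  m(a, p(s(e)), m(p(s(c)), p(m(s(a), p(s(e)), s(m(a, p(s(e)), s(a))))), a))   [R3 at 3.1]
4. m(a, p(s(e)), m(p(s(c)), p(m(s(a), p(s(e)), s(m(a, p(s(e)), s(a))))), a))  →  m(a, p(s(e)), m(s(a), p(s(e)), s(m(a, p(s(e)), s(a)))))   [R4 at 3]
5. m(a, p(s(e)), m(s(a), p(s(e)), s(m(a, p(s(e)), s(a)))))  →  m(a, p(s(e)), m(s(a), p(s(e)), s(a)))   [R3 at 3.3.1]
6. m(a, p(s(e)), m(s(a), p(s(e)), s(a)))  →  m(a, p(s(e)), s(a))   [R3 at 3]
7. m(a, p(s(e)), s(a))  →  a   [R3 at ε]

yes — NF(t₁) = a, NF(t₂) = a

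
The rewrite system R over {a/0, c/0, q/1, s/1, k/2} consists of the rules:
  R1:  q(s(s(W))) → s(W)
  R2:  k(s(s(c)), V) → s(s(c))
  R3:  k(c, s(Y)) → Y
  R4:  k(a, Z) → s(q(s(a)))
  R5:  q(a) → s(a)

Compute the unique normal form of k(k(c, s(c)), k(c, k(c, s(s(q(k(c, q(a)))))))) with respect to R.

a

1. k(k(c, s(c)), k(c, k(c, s(s(q(k(c, q(a))))))))  →  k(c, k(c, k(c, s(s(q(k(c, q(a))))))))   [R3 at 1]
2. k(c, k(c, k(c, s(s(q(k(c, q(a))))))))  →  k(c, k(c, s(q(k(c, q(a))))))   [R3 at 2.2]
3. k(c, k(c, s(q(k(c, q(a))))))  →  k(c, q(k(c, q(a))))   [R3 at 2]
4. k(c, q(k(c, q(a))))  →  k(c, q(k(c, s(a))))   [R5 at 2.1.2]
5. k(c, q(k(c, s(a))))  →  k(c, q(a))   [R3 at 2.1]
6. k(c, q(a))  →  k(c, s(a))   [R5 at 2]
7. k(c, s(a))  →  a   [R3 at ε]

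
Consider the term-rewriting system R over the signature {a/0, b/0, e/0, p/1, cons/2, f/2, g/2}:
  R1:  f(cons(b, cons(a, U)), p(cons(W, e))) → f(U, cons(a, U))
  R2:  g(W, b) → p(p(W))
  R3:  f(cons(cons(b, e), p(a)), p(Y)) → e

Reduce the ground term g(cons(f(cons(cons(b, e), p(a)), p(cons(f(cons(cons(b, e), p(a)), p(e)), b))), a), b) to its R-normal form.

1. g(cons(f(cons(cons(b, e), p(a)), p(cons(f(cons(cons(b, e), p(a)), p(e)), b))), a), b)  →  p(p(cons(f(cons(cons(b, e), p(a)), p(cons(f(cons(cons(b, e), p(a)), p(e)), b))), a)))   [R2 at ε]
2. p(p(cons(f(cons(cons(b, e), p(a)), p(cons(f(cons(cons(b, e), p(a)), p(e)), b))), a)))  →  p(p(cons(e, a)))   [R3 at 1.1.1]

p(p(cons(e, a)))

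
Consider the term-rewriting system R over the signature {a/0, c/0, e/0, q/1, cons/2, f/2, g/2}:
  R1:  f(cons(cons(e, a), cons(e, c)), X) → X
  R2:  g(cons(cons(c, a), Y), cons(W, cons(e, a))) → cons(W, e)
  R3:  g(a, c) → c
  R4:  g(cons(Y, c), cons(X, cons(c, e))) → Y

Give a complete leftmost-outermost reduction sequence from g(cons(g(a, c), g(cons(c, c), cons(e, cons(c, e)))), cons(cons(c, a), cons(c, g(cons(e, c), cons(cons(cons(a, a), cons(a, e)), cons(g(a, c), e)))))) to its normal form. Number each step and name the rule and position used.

c

1. g(cons(g(a, c), g(cons(c, c), cons(e, cons(c, e)))), cons(cons(c, a), cons(c, g(cons(e, c), cons(cons(cons(a, a), cons(a, e)), cons(g(a, c), e))))))  →  g(cons(c, g(cons(c, c), cons(e, cons(c, e)))), cons(cons(c, a), cons(c, g(cons(e, c), cons(cons(cons(a, a), cons(a, e)), cons(g(a, c), e))))))   [R3 at 1.1]
2. g(cons(c, g(cons(c, c), cons(e, cons(c, e)))), cons(cons(c, a), cons(c, g(cons(e, c), cons(cons(cons(a, a), cons(a, e)), cons(g(a, c), e))))))  →  g(cons(c, c), cons(cons(c, a), cons(c, g(cons(e, c), cons(cons(cons(a, a), cons(a, e)), cons(g(a, c), e))))))   [R4 at 1.2]
3. g(cons(c, c), cons(cons(c, a), cons(c, g(cons(e, c), cons(cons(cons(a, a), cons(a, e)), cons(g(a, c), e))))))  →  g(cons(c, c), cons(cons(c, a), cons(c, g(cons(e, c), cons(cons(cons(a, a), cons(a, e)), cons(c, e))))))   [R3 at 2.2.2.2.2.1]
4. g(cons(c, c), cons(cons(c, a), cons(c, g(cons(e, c), cons(cons(cons(a, a), cons(a, e)), cons(c, e))))))  →  g(cons(c, c), cons(cons(c, a), cons(c, e)))   [R4 at 2.2.2]
5. g(cons(c, c), cons(cons(c, a), cons(c, e)))  →  c   [R4 at ε]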